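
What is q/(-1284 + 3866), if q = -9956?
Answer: -4978/1291 ≈ -3.8559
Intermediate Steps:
q/(-1284 + 3866) = -9956/(-1284 + 3866) = -9956/2582 = -9956*1/2582 = -4978/1291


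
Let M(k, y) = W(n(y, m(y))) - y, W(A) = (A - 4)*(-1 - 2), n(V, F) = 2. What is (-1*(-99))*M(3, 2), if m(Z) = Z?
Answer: 396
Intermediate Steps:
W(A) = 12 - 3*A (W(A) = (-4 + A)*(-3) = 12 - 3*A)
M(k, y) = 6 - y (M(k, y) = (12 - 3*2) - y = (12 - 6) - y = 6 - y)
(-1*(-99))*M(3, 2) = (-1*(-99))*(6 - 1*2) = 99*(6 - 2) = 99*4 = 396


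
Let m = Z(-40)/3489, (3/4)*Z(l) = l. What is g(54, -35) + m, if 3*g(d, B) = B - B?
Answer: -160/10467 ≈ -0.015286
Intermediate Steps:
Z(l) = 4*l/3
m = -160/10467 (m = ((4/3)*(-40))/3489 = -160/3*1/3489 = -160/10467 ≈ -0.015286)
g(d, B) = 0 (g(d, B) = (B - B)/3 = (⅓)*0 = 0)
g(54, -35) + m = 0 - 160/10467 = -160/10467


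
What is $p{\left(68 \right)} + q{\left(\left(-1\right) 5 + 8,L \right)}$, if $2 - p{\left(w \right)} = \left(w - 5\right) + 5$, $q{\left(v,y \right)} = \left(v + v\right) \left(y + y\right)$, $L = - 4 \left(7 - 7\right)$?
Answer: $-66$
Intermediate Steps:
$L = 0$ ($L = \left(-4\right) 0 = 0$)
$q{\left(v,y \right)} = 4 v y$ ($q{\left(v,y \right)} = 2 v 2 y = 4 v y$)
$p{\left(w \right)} = 2 - w$ ($p{\left(w \right)} = 2 - \left(\left(w - 5\right) + 5\right) = 2 - \left(\left(-5 + w\right) + 5\right) = 2 - w$)
$p{\left(68 \right)} + q{\left(\left(-1\right) 5 + 8,L \right)} = \left(2 - 68\right) + 4 \left(\left(-1\right) 5 + 8\right) 0 = \left(2 - 68\right) + 4 \left(-5 + 8\right) 0 = -66 + 4 \cdot 3 \cdot 0 = -66 + 0 = -66$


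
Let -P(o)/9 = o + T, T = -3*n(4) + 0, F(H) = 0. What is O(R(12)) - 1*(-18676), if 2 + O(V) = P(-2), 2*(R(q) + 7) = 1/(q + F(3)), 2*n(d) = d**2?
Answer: 18908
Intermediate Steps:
n(d) = d**2/2
R(q) = -7 + 1/(2*q) (R(q) = -7 + 1/(2*(q + 0)) = -7 + 1/(2*q))
T = -24 (T = -3*4**2/2 + 0 = -3*16/2 + 0 = -3*8 + 0 = -24 + 0 = -24)
P(o) = 216 - 9*o (P(o) = -9*(o - 24) = -9*(-24 + o) = 216 - 9*o)
O(V) = 232 (O(V) = -2 + (216 - 9*(-2)) = -2 + (216 + 18) = -2 + 234 = 232)
O(R(12)) - 1*(-18676) = 232 - 1*(-18676) = 232 + 18676 = 18908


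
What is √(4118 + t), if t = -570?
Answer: 2*√887 ≈ 59.565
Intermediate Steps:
√(4118 + t) = √(4118 - 570) = √3548 = 2*√887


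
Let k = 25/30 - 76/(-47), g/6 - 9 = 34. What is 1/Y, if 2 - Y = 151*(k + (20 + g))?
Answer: -282/11941573 ≈ -2.3615e-5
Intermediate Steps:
g = 258 (g = 54 + 6*34 = 54 + 204 = 258)
k = 691/282 (k = 25*(1/30) - 76*(-1/47) = ⅚ + 76/47 = 691/282 ≈ 2.4504)
Y = -11941573/282 (Y = 2 - 151*(691/282 + (20 + 258)) = 2 - 151*(691/282 + 278) = 2 - 151*79087/282 = 2 - 1*11942137/282 = 2 - 11942137/282 = -11941573/282 ≈ -42346.)
1/Y = 1/(-11941573/282) = -282/11941573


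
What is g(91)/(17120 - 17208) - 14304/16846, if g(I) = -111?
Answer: 305577/741224 ≈ 0.41226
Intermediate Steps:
g(91)/(17120 - 17208) - 14304/16846 = -111/(17120 - 17208) - 14304/16846 = -111/(-88) - 14304*1/16846 = -111*(-1/88) - 7152/8423 = 111/88 - 7152/8423 = 305577/741224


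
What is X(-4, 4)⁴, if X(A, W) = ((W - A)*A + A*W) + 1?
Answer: 4879681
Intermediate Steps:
X(A, W) = 1 + A*W + A*(W - A) (X(A, W) = (A*(W - A) + A*W) + 1 = (A*W + A*(W - A)) + 1 = 1 + A*W + A*(W - A))
X(-4, 4)⁴ = (1 - 1*(-4)² + 2*(-4)*4)⁴ = (1 - 1*16 - 32)⁴ = (1 - 16 - 32)⁴ = (-47)⁴ = 4879681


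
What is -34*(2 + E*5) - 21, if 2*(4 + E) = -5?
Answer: 1016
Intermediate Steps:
E = -13/2 (E = -4 + (½)*(-5) = -4 - 5/2 = -13/2 ≈ -6.5000)
-34*(2 + E*5) - 21 = -34*(2 - 13/2*5) - 21 = -34*(2 - 65/2) - 21 = -34*(-61/2) - 21 = 1037 - 21 = 1016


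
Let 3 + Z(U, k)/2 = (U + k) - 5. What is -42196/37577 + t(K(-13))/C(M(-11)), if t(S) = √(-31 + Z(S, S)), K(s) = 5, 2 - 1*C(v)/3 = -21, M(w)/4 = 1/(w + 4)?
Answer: -42196/37577 + I*√3/23 ≈ -1.1229 + 0.075307*I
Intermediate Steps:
Z(U, k) = -16 + 2*U + 2*k (Z(U, k) = -6 + 2*((U + k) - 5) = -6 + 2*(-5 + U + k) = -6 + (-10 + 2*U + 2*k) = -16 + 2*U + 2*k)
M(w) = 4/(4 + w) (M(w) = 4/(w + 4) = 4/(4 + w))
C(v) = 69 (C(v) = 6 - 3*(-21) = 6 + 63 = 69)
t(S) = √(-47 + 4*S) (t(S) = √(-31 + (-16 + 2*S + 2*S)) = √(-31 + (-16 + 4*S)) = √(-47 + 4*S))
-42196/37577 + t(K(-13))/C(M(-11)) = -42196/37577 + √(-47 + 4*5)/69 = -42196*1/37577 + √(-47 + 20)*(1/69) = -42196/37577 + √(-27)*(1/69) = -42196/37577 + (3*I*√3)*(1/69) = -42196/37577 + I*√3/23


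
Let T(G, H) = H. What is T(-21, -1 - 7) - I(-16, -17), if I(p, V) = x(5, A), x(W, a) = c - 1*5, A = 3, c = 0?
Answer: -3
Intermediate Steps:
x(W, a) = -5 (x(W, a) = 0 - 1*5 = 0 - 5 = -5)
I(p, V) = -5
T(-21, -1 - 7) - I(-16, -17) = (-1 - 7) - 1*(-5) = -8 + 5 = -3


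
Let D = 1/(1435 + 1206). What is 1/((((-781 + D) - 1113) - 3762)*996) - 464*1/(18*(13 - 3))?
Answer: -38351523137/14877745020 ≈ -2.5778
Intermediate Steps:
D = 1/2641 ≈ 0.00037864
1/((((-781 + D) - 1113) - 3762)*996) - 464*1/(18*(13 - 3)) = 1/((((-781 + 1/2641) - 1113) - 3762)*996) - 464*1/(18*(13 - 3)) = (1/996)/((-2062620/2641 - 1113) - 3762) - 464/(18*10) = (1/996)/(-5002053/2641 - 3762) - 464/180 = (1/996)/(-14937495/2641) - 464*1/180 = -2641/14937495*1/996 - 116/45 = -2641/14877745020 - 116/45 = -38351523137/14877745020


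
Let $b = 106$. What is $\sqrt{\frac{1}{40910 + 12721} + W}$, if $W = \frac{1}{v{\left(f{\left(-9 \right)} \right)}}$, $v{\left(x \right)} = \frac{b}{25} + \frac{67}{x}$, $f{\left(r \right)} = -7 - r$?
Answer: $\frac{\sqrt{3352696027069}}{11244633} \approx 0.16284$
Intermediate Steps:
$v{\left(x \right)} = \frac{106}{25} + \frac{67}{x}$
$W = \frac{50}{1887}$ ($W = \frac{1}{\frac{106}{25} + \frac{67}{-7 - -9}} = \frac{1}{\frac{106}{25} + \frac{67}{-7 + 9}} = \frac{1}{\frac{106}{25} + \frac{67}{2}} = \frac{1}{\frac{1887}{50}} = \frac{50}{1887} \approx 0.026497$)
$\sqrt{\frac{1}{40910 + 12721} + W} = \sqrt{\frac{1}{40910 + 12721} + \frac{50}{1887}} = \sqrt{\frac{1}{53631} + \frac{50}{1887}} = \sqrt{\frac{894479}{33733899}} = \frac{\sqrt{3352696027069}}{11244633}$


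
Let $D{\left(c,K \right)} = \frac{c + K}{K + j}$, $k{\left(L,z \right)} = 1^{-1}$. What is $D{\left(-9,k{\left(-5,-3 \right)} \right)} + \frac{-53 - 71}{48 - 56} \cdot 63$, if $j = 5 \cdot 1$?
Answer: $\frac{5851}{6} \approx 975.17$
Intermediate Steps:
$k{\left(L,z \right)} = 1$
$j = 5$
$D{\left(c,K \right)} = \frac{K + c}{5 + K}$ ($D{\left(c,K \right)} = \frac{c + K}{K + 5} = \frac{K + c}{5 + K}$)
$D{\left(-9,k{\left(-5,-3 \right)} \right)} + \frac{-53 - 71}{48 - 56} \cdot 63 = \frac{1 - 9}{5 + 1} + \frac{-53 - 71}{48 - 56} \cdot 63 = \frac{1}{6} \left(-8\right) + - \frac{124}{-8} \cdot 63 = \frac{1}{6} \left(-8\right) + \left(-124\right) \left(- \frac{1}{8}\right) 63 = - \frac{4}{3} + \frac{31}{2} \cdot 63 = - \frac{4}{3} + \frac{1953}{2} = \frac{5851}{6}$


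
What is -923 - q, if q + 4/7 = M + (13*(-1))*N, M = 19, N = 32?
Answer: -3678/7 ≈ -525.43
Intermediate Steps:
q = -2783/7 (q = -4/7 + (19 + (13*(-1))*32) = -4/7 + (19 - 13*32) = -4/7 + (19 - 416) = -4/7 - 397 = -2783/7 ≈ -397.57)
-923 - q = -923 - 1*(-2783/7) = -923 + 2783/7 = -3678/7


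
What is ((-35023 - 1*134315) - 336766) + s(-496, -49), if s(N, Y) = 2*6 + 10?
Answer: -506082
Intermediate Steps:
s(N, Y) = 22 (s(N, Y) = 12 + 10 = 22)
((-35023 - 1*134315) - 336766) + s(-496, -49) = ((-35023 - 1*134315) - 336766) + 22 = ((-35023 - 134315) - 336766) + 22 = (-169338 - 336766) + 22 = -506104 + 22 = -506082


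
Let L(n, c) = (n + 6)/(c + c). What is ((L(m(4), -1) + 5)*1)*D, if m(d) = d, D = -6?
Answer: 0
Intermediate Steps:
L(n, c) = (6 + n)/(2*c) (L(n, c) = (6 + n)/((2*c)) = (6 + n)*(1/(2*c)) = (6 + n)/(2*c))
((L(m(4), -1) + 5)*1)*D = (((½)*(6 + 4)/(-1) + 5)*1)*(-6) = (((½)*(-1)*10 + 5)*1)*(-6) = ((-5 + 5)*1)*(-6) = (0*1)*(-6) = 0*(-6) = 0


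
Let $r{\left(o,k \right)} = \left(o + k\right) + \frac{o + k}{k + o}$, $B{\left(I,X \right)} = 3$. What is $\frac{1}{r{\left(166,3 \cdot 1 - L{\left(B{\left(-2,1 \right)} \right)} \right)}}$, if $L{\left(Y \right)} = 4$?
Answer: $\frac{1}{166} \approx 0.0060241$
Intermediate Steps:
$r{\left(o,k \right)} = 1 + k + o$ ($r{\left(o,k \right)} = \left(k + o\right) + \frac{k + o}{k + o} = \left(k + o\right) + 1 = 1 + k + o$)
$\frac{1}{r{\left(166,3 \cdot 1 - L{\left(B{\left(-2,1 \right)} \right)} \right)}} = \frac{1}{1 + \left(3 \cdot 1 + \left(0 - 4\right)\right) + 166} = \frac{1}{1 + \left(3 + \left(0 - 4\right)\right) + 166} = \frac{1}{1 + \left(3 - 4\right) + 166} = \frac{1}{1 - 1 + 166} = \frac{1}{166}$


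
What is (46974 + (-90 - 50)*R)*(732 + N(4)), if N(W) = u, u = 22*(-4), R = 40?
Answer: 26644856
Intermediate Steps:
u = -88
N(W) = -88
(46974 + (-90 - 50)*R)*(732 + N(4)) = (46974 + (-90 - 50)*40)*(732 - 88) = (46974 - 140*40)*644 = (46974 - 5600)*644 = 41374*644 = 26644856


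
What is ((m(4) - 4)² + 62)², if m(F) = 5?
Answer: 3969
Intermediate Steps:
((m(4) - 4)² + 62)² = ((5 - 4)² + 62)² = (1² + 62)² = (1 + 62)² = 63² = 3969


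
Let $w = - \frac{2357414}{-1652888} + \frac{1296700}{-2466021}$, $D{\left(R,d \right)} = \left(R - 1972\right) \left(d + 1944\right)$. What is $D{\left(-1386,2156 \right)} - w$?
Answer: $- \frac{28059167303787247247}{2038028259324} \approx -1.3768 \cdot 10^{7}$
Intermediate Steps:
$D{\left(R,d \right)} = \left(-1972 + R\right) \left(1944 + d\right)$
$w = \frac{1835066280047}{2038028259324}$ ($w = \left(-2357414\right) \left(- \frac{1}{1652888}\right) + 1296700 \left(- \frac{1}{2466021}\right) = \frac{1178707}{826444} - \frac{1296700}{2466021} = \frac{1835066280047}{2038028259324} \approx 0.90041$)
$D{\left(-1386,2156 \right)} - w = \left(-3833568 - 4251632 + 1944 \left(-1386\right) - 2988216\right) - \frac{1835066280047}{2038028259324} = \left(-3833568 - 4251632 - 2694384 - 2988216\right) - \frac{1835066280047}{2038028259324} = -13767800 - \frac{1835066280047}{2038028259324} = - \frac{28059167303787247247}{2038028259324}$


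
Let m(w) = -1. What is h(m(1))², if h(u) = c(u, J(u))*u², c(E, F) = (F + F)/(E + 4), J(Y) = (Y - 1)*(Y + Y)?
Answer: 64/9 ≈ 7.1111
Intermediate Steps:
J(Y) = 2*Y*(-1 + Y) (J(Y) = (-1 + Y)*(2*Y) = 2*Y*(-1 + Y))
c(E, F) = 2*F/(4 + E) (c(E, F) = (2*F)/(4 + E) = 2*F/(4 + E))
h(u) = 4*u³*(-1 + u)/(4 + u) (h(u) = (2*(2*u*(-1 + u))/(4 + u))*u² = (4*u*(-1 + u)/(4 + u))*u² = 4*u³*(-1 + u)/(4 + u))
h(m(1))² = (4*(-1)³*(-1 - 1)/(4 - 1))² = (4*(-1)*(-2)/3)² = (4*(-1)*(⅓)*(-2))² = (8/3)² = 64/9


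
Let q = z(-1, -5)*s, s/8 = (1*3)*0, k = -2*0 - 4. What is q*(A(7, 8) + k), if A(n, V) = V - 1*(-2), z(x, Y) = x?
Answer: 0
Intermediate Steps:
k = -4 (k = 0 - 4 = -4)
s = 0 (s = 8*((1*3)*0) = 8*(3*0) = 8*0 = 0)
A(n, V) = 2 + V (A(n, V) = V + 2 = 2 + V)
q = 0 (q = -1*0 = 0)
q*(A(7, 8) + k) = 0*((2 + 8) - 4) = 0*(10 - 4) = 0*6 = 0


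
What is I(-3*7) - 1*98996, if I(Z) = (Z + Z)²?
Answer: -97232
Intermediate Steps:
I(Z) = 4*Z² (I(Z) = (2*Z)² = 4*Z²)
I(-3*7) - 1*98996 = 4*(-3*7)² - 1*98996 = 4*(-21)² - 98996 = 4*441 - 98996 = 1764 - 98996 = -97232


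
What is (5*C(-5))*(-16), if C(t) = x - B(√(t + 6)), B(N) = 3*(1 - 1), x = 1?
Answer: -80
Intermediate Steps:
B(N) = 0 (B(N) = 3*0 = 0)
C(t) = 1 (C(t) = 1 - 1*0 = 1 + 0 = 1)
(5*C(-5))*(-16) = (5*1)*(-16) = 5*(-16) = -80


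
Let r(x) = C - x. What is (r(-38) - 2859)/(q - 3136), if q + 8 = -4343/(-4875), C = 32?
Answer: 13596375/15322657 ≈ 0.88734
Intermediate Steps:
r(x) = 32 - x
q = -34657/4875 (q = -8 - 4343/(-4875) = -8 - 4343*(-1/4875) = -8 + 4343/4875 = -34657/4875 ≈ -7.1091)
(r(-38) - 2859)/(q - 3136) = ((32 - 1*(-38)) - 2859)/(-34657/4875 - 3136) = ((32 + 38) - 2859)/(-15322657/4875) = (70 - 2859)*(-4875/15322657) = -2789*(-4875/15322657) = 13596375/15322657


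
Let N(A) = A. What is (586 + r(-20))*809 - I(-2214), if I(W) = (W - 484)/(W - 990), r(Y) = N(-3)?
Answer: 755577145/1602 ≈ 4.7165e+5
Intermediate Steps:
r(Y) = -3
I(W) = (-484 + W)/(-990 + W)
(586 + r(-20))*809 - I(-2214) = (586 - 3)*809 - (-484 - 2214)/(-990 - 2214) = 583*809 - (-2698)/(-3204) = 471647 - (-1)*(-2698)/3204 = 471647 - 1*1349/1602 = 471647 - 1349/1602 = 755577145/1602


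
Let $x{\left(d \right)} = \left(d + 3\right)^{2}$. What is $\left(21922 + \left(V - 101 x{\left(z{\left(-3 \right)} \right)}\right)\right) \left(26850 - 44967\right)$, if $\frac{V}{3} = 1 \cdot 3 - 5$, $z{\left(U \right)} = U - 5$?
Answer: $-351306747$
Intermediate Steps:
$z{\left(U \right)} = -5 + U$ ($z{\left(U \right)} = U - 5 = -5 + U$)
$V = -6$ ($V = 3 \left(1 \cdot 3 - 5\right) = 3 \left(3 - 5\right) = 3 \left(-2\right) = -6$)
$x{\left(d \right)} = \left(3 + d\right)^{2}$
$\left(21922 + \left(V - 101 x{\left(z{\left(-3 \right)} \right)}\right)\right) \left(26850 - 44967\right) = \left(21922 - \left(6 + 101 \left(3 - 8\right)^{2}\right)\right) \left(26850 - 44967\right) = \left(21922 - \left(6 + 101 \left(3 - 8\right)^{2}\right)\right) \left(-18117\right) = \left(21922 - \left(6 + 101 \left(-5\right)^{2}\right)\right) \left(-18117\right) = \left(21922 - 2531\right) \left(-18117\right) = 19391 \left(-18117\right) = -351306747$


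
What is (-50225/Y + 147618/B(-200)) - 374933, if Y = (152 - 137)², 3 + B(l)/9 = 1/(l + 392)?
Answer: -1969776106/5175 ≈ -3.8063e+5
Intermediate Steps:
B(l) = -27 + 9/(392 + l) (B(l) = -27 + 9/(l + 392) = -27 + 9/(392 + l))
Y = 225 (Y = 15² = 225)
(-50225/Y + 147618/B(-200)) - 374933 = (-50225/225 + 147618/((9*(-1175 - 3*(-200))/(392 - 200)))) - 374933 = (-50225*1/225 + 147618/((9*(-1175 + 600)/192))) - 374933 = (-2009/9 + 147618/((9*(1/192)*(-575)))) - 374933 = (-2009/9 + 147618/(-1725/64)) - 374933 = (-2009/9 + 147618*(-64/1725)) - 374933 = (-2009/9 - 3149184/575) - 374933 = -29497831/5175 - 374933 = -1969776106/5175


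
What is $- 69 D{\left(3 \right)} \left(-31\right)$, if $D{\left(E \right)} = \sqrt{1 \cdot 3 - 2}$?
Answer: $2139$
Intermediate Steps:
$D{\left(E \right)} = 1$ ($D{\left(E \right)} = \sqrt{3 - 2} = \sqrt{1} = 1$)
$- 69 D{\left(3 \right)} \left(-31\right) = \left(-69\right) 1 \left(-31\right) = \left(-69\right) \left(-31\right) = 2139$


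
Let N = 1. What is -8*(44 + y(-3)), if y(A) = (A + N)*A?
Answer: -400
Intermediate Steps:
y(A) = A*(1 + A) (y(A) = (A + 1)*A = (1 + A)*A = A*(1 + A))
-8*(44 + y(-3)) = -8*(44 - 3*(1 - 3)) = -8*(44 - 3*(-2)) = -8*(44 + 6) = -8*50 = -400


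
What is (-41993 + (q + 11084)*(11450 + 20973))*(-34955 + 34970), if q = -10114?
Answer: 471124755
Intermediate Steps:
(-41993 + (q + 11084)*(11450 + 20973))*(-34955 + 34970) = (-41993 + (-10114 + 11084)*(11450 + 20973))*(-34955 + 34970) = (-41993 + 970*32423)*15 = (-41993 + 31450310)*15 = 31408317*15 = 471124755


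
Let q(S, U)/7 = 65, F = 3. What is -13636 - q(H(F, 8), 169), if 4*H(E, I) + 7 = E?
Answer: -14091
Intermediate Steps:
H(E, I) = -7/4 + E/4
q(S, U) = 455 (q(S, U) = 7*65 = 455)
-13636 - q(H(F, 8), 169) = -13636 - 1*455 = -13636 - 455 = -14091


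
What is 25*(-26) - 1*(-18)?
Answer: -632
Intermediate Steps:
25*(-26) - 1*(-18) = -650 + 18 = -632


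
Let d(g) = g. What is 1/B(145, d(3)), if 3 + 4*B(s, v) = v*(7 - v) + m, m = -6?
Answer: 4/3 ≈ 1.3333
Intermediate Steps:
B(s, v) = -9/4 + v*(7 - v)/4 (B(s, v) = -¾ + (v*(7 - v) - 6)/4 = -¾ + (-6 + v*(7 - v))/4 = -¾ + (-3/2 + v*(7 - v)/4) = -9/4 + v*(7 - v)/4)
1/B(145, d(3)) = 1/(-9/4 - ¼*3² + (7/4)*3) = 1/(-9/4 - ¼*9 + 21/4) = 1/(-9/4 - 9/4 + 21/4) = 1/(¾) = 4/3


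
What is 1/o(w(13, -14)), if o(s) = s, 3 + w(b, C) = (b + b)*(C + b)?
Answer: -1/29 ≈ -0.034483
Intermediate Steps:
w(b, C) = -3 + 2*b*(C + b) (w(b, C) = -3 + (b + b)*(C + b) = -3 + (2*b)*(C + b) = -3 + 2*b*(C + b))
1/o(w(13, -14)) = 1/(-3 + 2*13² + 2*(-14)*13) = 1/(-3 + 2*169 - 364) = 1/(-3 + 338 - 364) = 1/(-29) = -1/29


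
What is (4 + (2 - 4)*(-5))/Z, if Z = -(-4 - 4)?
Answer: 7/4 ≈ 1.7500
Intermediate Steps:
Z = 8 (Z = -1*(-8) = 8)
(4 + (2 - 4)*(-5))/Z = (4 + (2 - 4)*(-5))/8 = (4 - 2*(-5))/8 = (4 + 10)/8 = (⅛)*14 = 7/4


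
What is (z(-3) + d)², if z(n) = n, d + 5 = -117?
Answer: 15625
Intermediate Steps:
d = -122 (d = -5 - 117 = -122)
(z(-3) + d)² = (-3 - 122)² = (-125)² = 15625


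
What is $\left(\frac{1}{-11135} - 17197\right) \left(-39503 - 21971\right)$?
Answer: $\frac{11771569950504}{11135} \approx 1.0572 \cdot 10^{9}$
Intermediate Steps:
$\left(\frac{1}{-11135} - 17197\right) \left(-39503 - 21971\right) = \left(- \frac{1}{11135} - 17197\right) \left(-61474\right) = \left(- \frac{191488596}{11135}\right) \left(-61474\right) = \frac{11771569950504}{11135}$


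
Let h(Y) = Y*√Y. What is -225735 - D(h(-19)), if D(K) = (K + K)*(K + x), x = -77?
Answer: -212017 - 2926*I*√19 ≈ -2.1202e+5 - 12754.0*I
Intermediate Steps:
h(Y) = Y^(3/2)
D(K) = 2*K*(-77 + K) (D(K) = (K + K)*(K - 77) = (2*K)*(-77 + K) = 2*K*(-77 + K))
-225735 - D(h(-19)) = -225735 - 2*(-19)^(3/2)*(-77 + (-19)^(3/2)) = -225735 - 2*(-19*I*√19)*(-77 - 19*I*√19) = -225735 - (-38)*I*√19*(-77 - 19*I*√19) = -225735 + 38*I*√19*(-77 - 19*I*√19)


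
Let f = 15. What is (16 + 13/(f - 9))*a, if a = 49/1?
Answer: 5341/6 ≈ 890.17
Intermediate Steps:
a = 49 (a = 49*1 = 49)
(16 + 13/(f - 9))*a = (16 + 13/(15 - 9))*49 = (16 + 13/6)*49 = (109/6)*49 = 5341/6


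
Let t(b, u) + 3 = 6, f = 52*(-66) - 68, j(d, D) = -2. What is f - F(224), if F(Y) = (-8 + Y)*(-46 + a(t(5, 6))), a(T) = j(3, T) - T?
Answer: 7516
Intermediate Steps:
f = -3500 (f = -3432 - 68 = -3500)
t(b, u) = 3 (t(b, u) = -3 + 6 = 3)
a(T) = -2 - T
F(Y) = 408 - 51*Y (F(Y) = (-8 + Y)*(-46 + (-2 - 1*3)) = (-8 + Y)*(-46 + (-2 - 3)) = (-8 + Y)*(-46 - 5) = (-8 + Y)*(-51) = 408 - 51*Y)
f - F(224) = -3500 - (408 - 51*224) = -3500 - (408 - 11424) = -3500 - 1*(-11016) = -3500 + 11016 = 7516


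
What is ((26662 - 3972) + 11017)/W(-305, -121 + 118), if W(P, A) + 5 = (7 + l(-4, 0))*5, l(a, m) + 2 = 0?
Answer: 33707/20 ≈ 1685.3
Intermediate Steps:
l(a, m) = -2 (l(a, m) = -2 + 0 = -2)
W(P, A) = 20 (W(P, A) = -5 + (7 - 2)*5 = -5 + 5*5 = -5 + 25 = 20)
((26662 - 3972) + 11017)/W(-305, -121 + 118) = ((26662 - 3972) + 11017)/20 = (22690 + 11017)*(1/20) = 33707*(1/20) = 33707/20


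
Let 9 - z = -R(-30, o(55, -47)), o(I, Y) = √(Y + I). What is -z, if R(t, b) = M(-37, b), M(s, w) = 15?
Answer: -24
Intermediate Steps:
o(I, Y) = √(I + Y)
R(t, b) = 15
z = 24 (z = 9 - (-1)*15 = 9 - 1*(-15) = 9 + 15 = 24)
-z = -1*24 = -24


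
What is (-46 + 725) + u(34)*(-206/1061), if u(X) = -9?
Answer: 722273/1061 ≈ 680.75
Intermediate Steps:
(-46 + 725) + u(34)*(-206/1061) = (-46 + 725) - (-1854)/1061 = 679 - (-1854)/1061 = 679 - 9*(-206/1061) = 679 + 1854/1061 = 722273/1061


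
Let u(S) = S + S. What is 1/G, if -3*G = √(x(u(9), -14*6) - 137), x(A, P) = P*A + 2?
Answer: I*√183/183 ≈ 0.073922*I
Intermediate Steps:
u(S) = 2*S
x(A, P) = 2 + A*P (x(A, P) = A*P + 2 = 2 + A*P)
G = -I*√183 (G = -√((2 + (2*9)*(-14*6)) - 137)/3 = -√((2 + 18*(-84)) - 137)/3 = -√((2 - 1512) - 137)/3 = -√(-1510 - 137)/3 = -I*√183 ≈ -13.528*I)
1/G = 1/(-I*√183) = I*√183/183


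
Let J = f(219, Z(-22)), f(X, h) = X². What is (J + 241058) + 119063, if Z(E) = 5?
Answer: 408082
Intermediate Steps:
J = 47961 (J = 219² = 47961)
(J + 241058) + 119063 = (47961 + 241058) + 119063 = 289019 + 119063 = 408082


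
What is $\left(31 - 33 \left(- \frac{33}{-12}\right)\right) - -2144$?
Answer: $\frac{8337}{4} \approx 2084.3$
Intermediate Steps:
$\left(31 - 33 \left(- \frac{33}{-12}\right)\right) - -2144 = \left(31 - 33 \left(\left(-33\right) \left(- \frac{1}{12}\right)\right)\right) + 2144 = \left(31 - \frac{363}{4}\right) + 2144 = - \frac{239}{4} + 2144 = \frac{8337}{4}$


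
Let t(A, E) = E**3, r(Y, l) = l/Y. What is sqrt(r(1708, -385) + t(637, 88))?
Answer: 3*sqrt(1127002877)/122 ≈ 825.51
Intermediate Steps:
sqrt(r(1708, -385) + t(637, 88)) = sqrt(-385/1708 + 88**3) = sqrt(-385*1/1708 + 681472) = sqrt(-55/244 + 681472) = sqrt(166279113/244) = 3*sqrt(1127002877)/122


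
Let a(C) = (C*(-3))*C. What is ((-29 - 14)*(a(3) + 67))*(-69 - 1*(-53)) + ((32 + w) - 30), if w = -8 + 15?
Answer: 27529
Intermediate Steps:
w = 7
a(C) = -3*C² (a(C) = (-3*C)*C = -3*C²)
((-29 - 14)*(a(3) + 67))*(-69 - 1*(-53)) + ((32 + w) - 30) = ((-29 - 14)*(-3*3² + 67))*(-69 - 1*(-53)) + ((32 + 7) - 30) = (-43*(-3*9 + 67))*(-69 + 53) + (39 - 30) = -43*(-27 + 67)*(-16) + 9 = -43*40*(-16) + 9 = -1720*(-16) + 9 = 27520 + 9 = 27529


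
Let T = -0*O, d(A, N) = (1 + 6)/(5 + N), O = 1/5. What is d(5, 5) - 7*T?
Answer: 7/10 ≈ 0.70000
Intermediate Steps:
O = ⅕ ≈ 0.20000
d(A, N) = 7/(5 + N)
T = 0 (T = -0*(⅕) = -0 = -1*0 = 0)
d(5, 5) - 7*T = 7/(5 + 5) - 7*0 = 7/10 + 0 = 7/10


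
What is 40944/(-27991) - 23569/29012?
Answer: -1847587207/812074892 ≈ -2.2751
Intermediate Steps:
40944/(-27991) - 23569/29012 = 40944*(-1/27991) - 23569*1/29012 = -40944/27991 - 23569/29012 = -1847587207/812074892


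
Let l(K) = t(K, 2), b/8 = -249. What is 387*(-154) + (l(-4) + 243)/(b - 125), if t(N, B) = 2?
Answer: -126169211/2117 ≈ -59598.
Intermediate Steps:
b = -1992 (b = 8*(-249) = -1992)
l(K) = 2
387*(-154) + (l(-4) + 243)/(b - 125) = 387*(-154) + (2 + 243)/(-1992 - 125) = -59598 + 245/(-2117) = -59598 + 245*(-1/2117) = -59598 - 245/2117 = -126169211/2117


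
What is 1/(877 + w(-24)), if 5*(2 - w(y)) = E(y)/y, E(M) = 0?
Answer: 1/879 ≈ 0.0011377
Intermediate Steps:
w(y) = 2 (w(y) = 2 - 0/y = 2 - 1/5*0 = 2 + 0 = 2)
1/(877 + w(-24)) = 1/(877 + 2) = 1/879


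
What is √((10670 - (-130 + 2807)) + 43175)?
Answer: 4*√3198 ≈ 226.20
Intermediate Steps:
√((10670 - (-130 + 2807)) + 43175) = √((10670 - 1*2677) + 43175) = √((10670 - 2677) + 43175) = √(7993 + 43175) = √51168 = 4*√3198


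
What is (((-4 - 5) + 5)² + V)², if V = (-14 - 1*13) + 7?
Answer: 16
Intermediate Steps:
V = -20 (V = (-14 - 13) + 7 = -27 + 7 = -20)
(((-4 - 5) + 5)² + V)² = (((-4 - 5) + 5)² - 20)² = ((-9 + 5)² - 20)² = ((-4)² - 20)² = (16 - 20)² = (-4)² = 16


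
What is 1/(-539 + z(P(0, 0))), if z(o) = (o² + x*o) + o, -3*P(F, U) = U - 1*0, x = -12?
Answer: -1/539 ≈ -0.0018553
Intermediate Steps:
P(F, U) = -U/3 (P(F, U) = -(U - 1*0)/3 = -(U + 0)/3 = -U/3)
z(o) = o² - 11*o (z(o) = (o² - 12*o) + o = o² - 11*o)
1/(-539 + z(P(0, 0))) = 1/(-539 + (-⅓*0)*(-11 - ⅓*0)) = 1/(-539 + 0*(-11 + 0)) = 1/(-539 + 0*(-11)) = 1/(-539 + 0) = 1/(-539) = -1/539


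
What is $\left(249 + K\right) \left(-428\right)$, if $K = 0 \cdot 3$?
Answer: $-106572$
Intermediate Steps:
$K = 0$
$\left(249 + K\right) \left(-428\right) = \left(249 + 0\right) \left(-428\right) = 249 \left(-428\right) = -106572$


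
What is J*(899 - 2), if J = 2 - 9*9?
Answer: -70863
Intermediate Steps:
J = -79 (J = 2 - 81 = -79)
J*(899 - 2) = -79*(899 - 2) = -79*897 = -70863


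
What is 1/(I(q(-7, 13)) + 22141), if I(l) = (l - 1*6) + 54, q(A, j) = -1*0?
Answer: 1/22189 ≈ 4.5067e-5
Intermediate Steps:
q(A, j) = 0
I(l) = 48 + l (I(l) = (l - 6) + 54 = (-6 + l) + 54 = 48 + l)
1/(I(q(-7, 13)) + 22141) = 1/((48 + 0) + 22141) = 1/(48 + 22141) = 1/22189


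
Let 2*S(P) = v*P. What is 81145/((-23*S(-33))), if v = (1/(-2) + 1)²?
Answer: 649160/759 ≈ 855.28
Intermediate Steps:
v = ¼ (v = (-½ + 1)² = (½)² = ¼ ≈ 0.25000)
S(P) = P/8 (S(P) = (P/4)/2 = P/8)
81145/((-23*S(-33))) = 81145/((-23*(-33)/8)) = 81145/((-23*(-33/8))) = 81145/(759/8) = 81145*(8/759) = 649160/759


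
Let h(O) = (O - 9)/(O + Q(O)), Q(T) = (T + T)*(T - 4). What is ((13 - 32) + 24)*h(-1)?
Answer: -50/9 ≈ -5.5556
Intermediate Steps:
Q(T) = 2*T*(-4 + T) (Q(T) = (2*T)*(-4 + T) = 2*T*(-4 + T))
h(O) = (-9 + O)/(O + 2*O*(-4 + O)) (h(O) = (O - 9)/(O + 2*O*(-4 + O)) = (-9 + O)/(O + 2*O*(-4 + O)))
((13 - 32) + 24)*h(-1) = ((13 - 32) + 24)*((-9 - 1)/((-1)*(-7 + 2*(-1)))) = (-19 + 24)*(-1*(-10)/(-7 - 2)) = 5*(-1*(-10)/(-9)) = 5*(-1*(-⅑)*(-10)) = 5*(-10/9) = -50/9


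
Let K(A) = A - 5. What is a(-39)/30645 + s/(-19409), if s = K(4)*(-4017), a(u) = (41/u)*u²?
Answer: -3952204/15250995 ≈ -0.25914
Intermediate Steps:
K(A) = -5 + A
a(u) = 41*u
s = 4017 (s = (-5 + 4)*(-4017) = -1*(-4017) = 4017)
a(-39)/30645 + s/(-19409) = (41*(-39))/30645 + 4017/(-19409) = -1599*1/30645 + 4017*(-1/19409) = -533/10215 - 309/1493 = -3952204/15250995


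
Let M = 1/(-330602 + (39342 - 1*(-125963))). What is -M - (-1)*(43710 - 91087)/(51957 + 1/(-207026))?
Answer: -1621266982308313/1778008895979657 ≈ -0.91184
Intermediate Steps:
M = -1/165297 (M = 1/(-330602 + (39342 + 125963)) = 1/(-330602 + 165305) = 1/(-165297) = -1/165297 ≈ -6.0497e-6)
-M - (-1)*(43710 - 91087)/(51957 + 1/(-207026)) = -1*(-1/165297) - (-1)*(43710 - 91087)/(51957 + 1/(-207026)) = 1/165297 - (-1)*(-47377/(51957 - 1/207026)) = 1/165297 - (-1)*(-47377/10756449881/207026) = 1/165297 - (-1)*(-47377*207026/10756449881) = 1/165297 - (-1)*(-9808270802)/10756449881 = 1/165297 - 1*9808270802/10756449881 = 1/165297 - 9808270802/10756449881 = -1621266982308313/1778008895979657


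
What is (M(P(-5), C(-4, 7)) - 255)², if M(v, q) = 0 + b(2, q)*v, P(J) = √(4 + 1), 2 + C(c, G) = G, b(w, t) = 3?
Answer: 65070 - 1530*√5 ≈ 61649.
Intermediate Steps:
C(c, G) = -2 + G
P(J) = √5
M(v, q) = 3*v (M(v, q) = 0 + 3*v = 3*v)
(M(P(-5), C(-4, 7)) - 255)² = (3*√5 - 255)² = (-255 + 3*√5)²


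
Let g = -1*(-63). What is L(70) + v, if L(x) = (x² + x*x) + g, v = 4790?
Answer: 14653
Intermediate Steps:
g = 63
L(x) = 63 + 2*x² (L(x) = (x² + x*x) + 63 = (x² + x²) + 63 = 2*x² + 63 = 63 + 2*x²)
L(70) + v = (63 + 2*70²) + 4790 = (63 + 2*4900) + 4790 = (63 + 9800) + 4790 = 9863 + 4790 = 14653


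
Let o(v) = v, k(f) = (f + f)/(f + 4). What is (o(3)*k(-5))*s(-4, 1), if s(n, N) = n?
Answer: -120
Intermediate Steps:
k(f) = 2*f/(4 + f) (k(f) = (2*f)/(4 + f) = 2*f/(4 + f))
(o(3)*k(-5))*s(-4, 1) = (3*(2*(-5)/(4 - 5)))*(-4) = (3*(2*(-5)/(-1)))*(-4) = (3*(2*(-5)*(-1)))*(-4) = (3*10)*(-4) = 30*(-4) = -120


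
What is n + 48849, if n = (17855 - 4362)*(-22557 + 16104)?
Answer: -87021480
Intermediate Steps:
n = -87070329 (n = 13493*(-6453) = -87070329)
n + 48849 = -87070329 + 48849 = -87021480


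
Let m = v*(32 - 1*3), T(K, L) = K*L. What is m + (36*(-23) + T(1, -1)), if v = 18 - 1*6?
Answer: -481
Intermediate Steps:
v = 12 (v = 18 - 6 = 12)
m = 348 (m = 12*(32 - 1*3) = 12*(32 - 3) = 12*29 = 348)
m + (36*(-23) + T(1, -1)) = 348 + (36*(-23) + 1*(-1)) = 348 + (-828 - 1) = 348 - 829 = -481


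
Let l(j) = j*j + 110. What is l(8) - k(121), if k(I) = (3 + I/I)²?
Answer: 158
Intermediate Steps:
k(I) = 16 (k(I) = (3 + 1)² = 4² = 16)
l(j) = 110 + j² (l(j) = j² + 110 = 110 + j²)
l(8) - k(121) = (110 + 8²) - 1*16 = (110 + 64) - 16 = 174 - 16 = 158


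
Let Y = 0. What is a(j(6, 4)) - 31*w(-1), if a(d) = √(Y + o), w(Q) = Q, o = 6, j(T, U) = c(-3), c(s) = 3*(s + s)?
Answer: 31 + √6 ≈ 33.449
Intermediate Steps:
c(s) = 6*s (c(s) = 3*(2*s) = 6*s)
j(T, U) = -18 (j(T, U) = 6*(-3) = -18)
a(d) = √6 (a(d) = √(0 + 6) = √6)
a(j(6, 4)) - 31*w(-1) = √6 - 31*(-1) = √6 + 31 = 31 + √6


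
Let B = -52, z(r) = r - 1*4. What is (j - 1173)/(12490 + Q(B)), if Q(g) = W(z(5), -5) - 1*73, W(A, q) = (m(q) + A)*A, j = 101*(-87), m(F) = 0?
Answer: -4980/6209 ≈ -0.80206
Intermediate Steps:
z(r) = -4 + r (z(r) = r - 4 = -4 + r)
j = -8787
W(A, q) = A² (W(A, q) = (0 + A)*A = A*A = A²)
Q(g) = -72 (Q(g) = (-4 + 5)² - 1*73 = 1² - 73 = 1 - 73 = -72)
(j - 1173)/(12490 + Q(B)) = (-8787 - 1173)/(12490 - 72) = -9960/12418 = -9960*1/12418 = -4980/6209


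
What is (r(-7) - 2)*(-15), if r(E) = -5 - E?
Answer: 0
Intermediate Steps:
(r(-7) - 2)*(-15) = ((-5 - 1*(-7)) - 2)*(-15) = ((-5 + 7) - 2)*(-15) = (2 - 2)*(-15) = 0*(-15) = 0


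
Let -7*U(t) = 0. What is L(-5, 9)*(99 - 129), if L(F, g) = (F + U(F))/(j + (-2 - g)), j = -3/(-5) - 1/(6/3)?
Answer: -1500/109 ≈ -13.761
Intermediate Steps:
j = 1/10 (j = -3*(-1/5) - 1/(6*(1/3)) = 3/5 - 1/2 = 1/10 ≈ 0.10000)
U(t) = 0 (U(t) = -1/7*0 = 0)
L(F, g) = F/(-19/10 - g) (L(F, g) = (F + 0)/(1/10 + (-2 - g)) = F/(-19/10 - g))
L(-5, 9)*(99 - 129) = (-10*(-5)/(19 + 10*9))*(99 - 129) = -10*(-5)/(19 + 90)*(-30) = -10*(-5)/109*(-30) = -10*(-5)*1/109*(-30) = (50/109)*(-30) = -1500/109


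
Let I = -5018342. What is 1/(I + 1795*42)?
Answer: -1/4942952 ≈ -2.0231e-7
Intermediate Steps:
1/(I + 1795*42) = 1/(-5018342 + 1795*42) = 1/(-5018342 + 75390) = 1/(-4942952) = -1/4942952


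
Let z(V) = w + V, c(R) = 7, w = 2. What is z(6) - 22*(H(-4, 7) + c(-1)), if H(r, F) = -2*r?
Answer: -322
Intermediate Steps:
z(V) = 2 + V
z(6) - 22*(H(-4, 7) + c(-1)) = (2 + 6) - 22*(-2*(-4) + 7) = 8 - 22*(8 + 7) = 8 - 22*15 = 8 - 330 = -322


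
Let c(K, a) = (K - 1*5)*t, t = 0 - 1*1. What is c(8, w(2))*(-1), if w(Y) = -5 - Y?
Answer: 3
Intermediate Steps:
t = -1 (t = 0 - 1 = -1)
c(K, a) = 5 - K (c(K, a) = (K - 1*5)*(-1) = (K - 5)*(-1) = (-5 + K)*(-1) = 5 - K)
c(8, w(2))*(-1) = (5 - 1*8)*(-1) = (5 - 8)*(-1) = -3*(-1) = 3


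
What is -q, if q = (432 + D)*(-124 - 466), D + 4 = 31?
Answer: 270810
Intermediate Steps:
D = 27 (D = -4 + 31 = 27)
q = -270810 (q = (432 + 27)*(-124 - 466) = 459*(-590) = -270810)
-q = -1*(-270810) = 270810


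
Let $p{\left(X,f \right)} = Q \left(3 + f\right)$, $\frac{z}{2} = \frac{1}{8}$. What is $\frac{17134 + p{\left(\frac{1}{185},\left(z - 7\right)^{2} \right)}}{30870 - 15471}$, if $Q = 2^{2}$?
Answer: $\frac{69313}{61596} \approx 1.1253$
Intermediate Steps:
$z = \frac{1}{4}$ ($z = \frac{2}{8} = 2 \cdot \frac{1}{8} = \frac{1}{4} \approx 0.25$)
$Q = 4$
$p{\left(X,f \right)} = 12 + 4 f$ ($p{\left(X,f \right)} = 4 \left(3 + f\right) = 12 + 4 f$)
$\frac{17134 + p{\left(\frac{1}{185},\left(z - 7\right)^{2} \right)}}{30870 - 15471} = \frac{17134 + \left(12 + 4 \left(\frac{1}{4} - 7\right)^{2}\right)}{30870 - 15471} = \frac{17134 + \left(12 + 4 \left(- \frac{27}{4}\right)^{2}\right)}{15399} = \left(17134 + \left(12 + 4 \cdot \frac{729}{16}\right)\right) \frac{1}{15399} = \left(17134 + \left(12 + \frac{729}{4}\right)\right) \frac{1}{15399} = \left(17134 + \frac{777}{4}\right) \frac{1}{15399} = \frac{69313}{4} \cdot \frac{1}{15399} = \frac{69313}{61596}$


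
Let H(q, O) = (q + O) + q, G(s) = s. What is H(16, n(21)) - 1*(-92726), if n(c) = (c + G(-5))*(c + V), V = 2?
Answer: 93126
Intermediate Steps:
n(c) = (-5 + c)*(2 + c) (n(c) = (c - 5)*(c + 2) = (-5 + c)*(2 + c))
H(q, O) = O + 2*q (H(q, O) = (O + q) + q = O + 2*q)
H(16, n(21)) - 1*(-92726) = ((-10 + 21² - 3*21) + 2*16) - 1*(-92726) = ((-10 + 441 - 63) + 32) + 92726 = (368 + 32) + 92726 = 400 + 92726 = 93126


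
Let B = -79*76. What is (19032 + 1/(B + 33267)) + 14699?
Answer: 919608254/27263 ≈ 33731.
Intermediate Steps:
B = -6004
(19032 + 1/(B + 33267)) + 14699 = (19032 + 1/(-6004 + 33267)) + 14699 = (19032 + 1/27263) + 14699 = 518869417/27263 + 14699 = 919608254/27263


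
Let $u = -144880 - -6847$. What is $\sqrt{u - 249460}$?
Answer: $i \sqrt{387493} \approx 622.49 i$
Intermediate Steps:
$u = -138033$ ($u = -144880 + 6847 = -138033$)
$\sqrt{u - 249460} = \sqrt{-138033 - 249460} = \sqrt{-387493} = i \sqrt{387493}$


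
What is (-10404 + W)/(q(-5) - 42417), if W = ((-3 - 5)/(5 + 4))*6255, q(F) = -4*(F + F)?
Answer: 15964/42377 ≈ 0.37671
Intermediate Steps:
q(F) = -8*F
W = -5560 (W = -8/9*6255 = -5560)
(-10404 + W)/(q(-5) - 42417) = (-10404 - 5560)/(-8*(-5) - 42417) = -15964/(40 - 42417) = -15964/(-42377) = -15964*(-1/42377) = 15964/42377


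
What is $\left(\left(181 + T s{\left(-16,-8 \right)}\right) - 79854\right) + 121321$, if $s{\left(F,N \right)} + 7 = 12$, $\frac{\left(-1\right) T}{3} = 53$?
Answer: $40853$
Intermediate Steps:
$T = -159$ ($T = \left(-3\right) 53 = -159$)
$s{\left(F,N \right)} = 5$ ($s{\left(F,N \right)} = -7 + 12 = 5$)
$\left(\left(181 + T s{\left(-16,-8 \right)}\right) - 79854\right) + 121321 = \left(\left(181 - 795\right) - 79854\right) + 121321 = \left(-614 - 79854\right) + 121321 = -80468 + 121321 = 40853$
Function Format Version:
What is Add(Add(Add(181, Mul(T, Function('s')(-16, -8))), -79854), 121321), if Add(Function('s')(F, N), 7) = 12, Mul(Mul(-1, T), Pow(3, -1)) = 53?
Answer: 40853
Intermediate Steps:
T = -159 (T = Mul(-3, 53) = -159)
Function('s')(F, N) = 5 (Function('s')(F, N) = Add(-7, 12) = 5)
Add(Add(Add(181, Mul(T, Function('s')(-16, -8))), -79854), 121321) = Add(Add(Add(181, Mul(-159, 5)), -79854), 121321) = Add(Add(Add(181, -795), -79854), 121321) = Add(Add(-614, -79854), 121321) = Add(-80468, 121321) = 40853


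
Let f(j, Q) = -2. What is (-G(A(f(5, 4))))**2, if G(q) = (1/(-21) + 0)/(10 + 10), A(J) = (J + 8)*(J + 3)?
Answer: 1/176400 ≈ 5.6689e-6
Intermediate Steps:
A(J) = (3 + J)*(8 + J) (A(J) = (8 + J)*(3 + J) = (3 + J)*(8 + J))
G(q) = -1/420 (G(q) = (-1/21 + 0)/20 = -1/21*1/20 = -1/420)
(-G(A(f(5, 4))))**2 = (-1*(-1/420))**2 = (1/420)**2 = 1/176400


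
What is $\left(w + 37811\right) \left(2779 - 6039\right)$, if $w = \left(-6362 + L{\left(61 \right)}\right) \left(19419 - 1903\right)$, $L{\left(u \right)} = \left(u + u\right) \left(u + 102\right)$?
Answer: $-772372875700$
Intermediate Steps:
$L{\left(u \right)} = 2 u \left(102 + u\right)$
$w = 236886384$ ($w = \left(-6362 + 2 \cdot 61 \left(102 + 61\right)\right) \left(19419 - 1903\right) = \left(-6362 + 2 \cdot 61 \cdot 163\right) 17516 = \left(-6362 + 19886\right) 17516 = 13524 \cdot 17516 = 236886384$)
$\left(w + 37811\right) \left(2779 - 6039\right) = \left(236886384 + 37811\right) \left(2779 - 6039\right) = 236924195 \left(-3260\right) = -772372875700$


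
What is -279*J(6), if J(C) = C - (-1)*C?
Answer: -3348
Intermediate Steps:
J(C) = 2*C (J(C) = C + C = 2*C)
-279*J(6) = -558*6 = -279*12 = -3348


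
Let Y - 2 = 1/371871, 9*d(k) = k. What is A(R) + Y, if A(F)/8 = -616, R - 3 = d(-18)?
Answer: -1831836545/371871 ≈ -4926.0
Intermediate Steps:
d(k) = k/9
R = 1 (R = 3 + (1/9)*(-18) = 3 - 2 = 1)
A(F) = -4928 (A(F) = 8*(-616) = -4928)
Y = 743743/371871 (Y = 2 + 1/371871 = 743743/371871 ≈ 2.0000)
A(R) + Y = -4928 + 743743/371871 = -1831836545/371871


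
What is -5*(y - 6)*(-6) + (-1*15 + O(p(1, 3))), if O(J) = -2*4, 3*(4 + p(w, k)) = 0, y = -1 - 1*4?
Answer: -353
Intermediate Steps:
y = -5 (y = -1 - 4 = -5)
p(w, k) = -4 (p(w, k) = -4 + (1/3)*0 = -4 + 0 = -4)
O(J) = -8
-5*(y - 6)*(-6) + (-1*15 + O(p(1, 3))) = -5*(-5 - 6)*(-6) + (-1*15 - 8) = -5*(-11)*(-6) + (-15 - 8) = 55*(-6) - 23 = -330 - 23 = -353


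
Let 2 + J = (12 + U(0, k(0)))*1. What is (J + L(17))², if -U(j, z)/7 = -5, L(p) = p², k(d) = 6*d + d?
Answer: 111556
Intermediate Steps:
k(d) = 7*d
U(j, z) = 35 (U(j, z) = -7*(-5) = 35)
J = 45 (J = -2 + (12 + 35)*1 = -2 + 47*1 = -2 + 47 = 45)
(J + L(17))² = (45 + 17²)² = (45 + 289)² = 334² = 111556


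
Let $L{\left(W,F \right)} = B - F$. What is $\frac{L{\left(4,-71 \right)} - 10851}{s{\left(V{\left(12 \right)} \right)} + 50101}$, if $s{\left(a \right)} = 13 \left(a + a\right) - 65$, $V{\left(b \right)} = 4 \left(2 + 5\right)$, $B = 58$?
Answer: $- \frac{5361}{25382} \approx -0.21121$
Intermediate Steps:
$V{\left(b \right)} = 28$ ($V{\left(b \right)} = 4 \cdot 7 = 28$)
$s{\left(a \right)} = -65 + 26 a$ ($s{\left(a \right)} = 13 \cdot 2 a - 65 = 26 a - 65 = -65 + 26 a$)
$L{\left(W,F \right)} = 58 - F$
$\frac{L{\left(4,-71 \right)} - 10851}{s{\left(V{\left(12 \right)} \right)} + 50101} = \frac{\left(58 - -71\right) - 10851}{\left(-65 + 26 \cdot 28\right) + 50101} = \frac{\left(58 + 71\right) - 10851}{\left(-65 + 728\right) + 50101} = \frac{129 - 10851}{663 + 50101} = - \frac{10722}{50764} = \left(-10722\right) \frac{1}{50764} = - \frac{5361}{25382}$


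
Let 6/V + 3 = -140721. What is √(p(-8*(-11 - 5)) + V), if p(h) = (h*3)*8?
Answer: √187764090322/7818 ≈ 55.426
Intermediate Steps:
p(h) = 24*h (p(h) = (3*h)*8 = 24*h)
V = -1/23454 (V = 6/(-3 - 140721) = 6/(-140724) = 6*(-1/140724) = -1/23454 ≈ -4.2637e-5)
√(p(-8*(-11 - 5)) + V) = √(24*(-8*(-11 - 5)) - 1/23454) = √(24*(-8*(-16)) - 1/23454) = √(24*128 - 1/23454) = √(3072 - 1/23454) = √(72050687/23454) = √187764090322/7818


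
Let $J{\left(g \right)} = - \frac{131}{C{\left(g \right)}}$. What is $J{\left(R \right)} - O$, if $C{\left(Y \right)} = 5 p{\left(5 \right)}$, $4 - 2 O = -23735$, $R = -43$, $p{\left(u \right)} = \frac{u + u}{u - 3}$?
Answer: $- \frac{593737}{50} \approx -11875.0$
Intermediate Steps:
$p{\left(u \right)} = \frac{2 u}{-3 + u}$
$O = \frac{23739}{2}$ ($O = 2 - - \frac{23735}{2} = 2 + \frac{23735}{2} = \frac{23739}{2} \approx 11870.0$)
$C{\left(Y \right)} = 25$ ($C{\left(Y \right)} = 5 \cdot 2 \cdot 5 \frac{1}{-3 + 5} = 5 \cdot 2 \cdot 5 \cdot \frac{1}{2} = 5 \cdot 5 = 25$)
$J{\left(g \right)} = - \frac{131}{25}$
$J{\left(R \right)} - O = - \frac{131}{25} - \frac{23739}{2} = - \frac{593737}{50}$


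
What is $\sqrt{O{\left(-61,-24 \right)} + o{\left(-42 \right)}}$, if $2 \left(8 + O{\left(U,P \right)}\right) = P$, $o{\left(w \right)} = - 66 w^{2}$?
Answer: $2 i \sqrt{29111} \approx 341.24 i$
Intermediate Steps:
$O{\left(U,P \right)} = -8 + \frac{P}{2}$
$\sqrt{O{\left(-61,-24 \right)} + o{\left(-42 \right)}} = \sqrt{\left(-8 + \frac{1}{2} \left(-24\right)\right) - 66 \left(-42\right)^{2}} = \sqrt{\left(-8 - 12\right) - 116424} = \sqrt{-20 - 116424} = \sqrt{-116444} = 2 i \sqrt{29111}$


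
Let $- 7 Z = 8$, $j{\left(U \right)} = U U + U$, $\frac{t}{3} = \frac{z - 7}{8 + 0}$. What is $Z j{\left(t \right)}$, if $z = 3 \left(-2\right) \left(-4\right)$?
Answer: $- \frac{3009}{56} \approx -53.732$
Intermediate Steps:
$z = 24$ ($z = \left(-6\right) \left(-4\right) = 24$)
$t = \frac{51}{8}$ ($t = 3 \frac{24 - 7}{8 + 0} = 3 \cdot \frac{17}{8} = \frac{51}{8} \approx 6.375$)
$j{\left(U \right)} = U + U^{2}$ ($j{\left(U \right)} = U^{2} + U = U + U^{2}$)
$Z = - \frac{8}{7}$ ($Z = \left(- \frac{1}{7}\right) 8 = - \frac{8}{7} \approx -1.1429$)
$Z j{\left(t \right)} = - \frac{8 \frac{51 \left(1 + \frac{51}{8}\right)}{8}}{7} = - \frac{8 \cdot \frac{51}{8} \cdot \frac{59}{8}}{7} = \left(- \frac{8}{7}\right) \frac{3009}{64} = - \frac{3009}{56}$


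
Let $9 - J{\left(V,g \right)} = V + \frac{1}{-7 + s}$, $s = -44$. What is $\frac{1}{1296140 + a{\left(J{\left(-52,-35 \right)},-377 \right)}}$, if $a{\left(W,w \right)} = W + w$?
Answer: $\frac{51}{66087025} \approx 7.7171 \cdot 10^{-7}$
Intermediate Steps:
$J{\left(V,g \right)} = \frac{460}{51} - V$ ($J{\left(V,g \right)} = 9 - \left(V + \frac{1}{-7 - 44}\right) = 9 - \left(V + \frac{1}{-51}\right) = 9 - \left(V - \frac{1}{51}\right) = 9 - \left(- \frac{1}{51} + V\right) = \frac{460}{51} - V$)
$\frac{1}{1296140 + a{\left(J{\left(-52,-35 \right)},-377 \right)}} = \frac{1}{1296140 + \left(\left(\frac{460}{51} - -52\right) - 377\right)} = \frac{1}{1296140 + \left(\left(\frac{460}{51} + 52\right) - 377\right)} = \frac{1}{1296140 + \left(\frac{3112}{51} - 377\right)} = \frac{1}{1296140 - \frac{16115}{51}} = \frac{1}{\frac{66087025}{51}} = \frac{51}{66087025}$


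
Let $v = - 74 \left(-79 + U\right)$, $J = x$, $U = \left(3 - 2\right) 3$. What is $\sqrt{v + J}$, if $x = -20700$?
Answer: $2 i \sqrt{3769} \approx 122.78 i$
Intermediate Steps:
$U = 3$ ($U = 1 \cdot 3 = 3$)
$J = -20700$
$v = 5624$ ($v = - 74 \left(-79 + 3\right) = \left(-74\right) \left(-76\right) = 5624$)
$\sqrt{v + J} = \sqrt{5624 - 20700} = \sqrt{-15076} = 2 i \sqrt{3769}$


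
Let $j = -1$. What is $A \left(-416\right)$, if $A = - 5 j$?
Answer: $-2080$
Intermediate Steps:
$A = 5$ ($A = \left(-5\right) \left(-1\right) = 5$)
$A \left(-416\right) = 5 \left(-416\right) = -2080$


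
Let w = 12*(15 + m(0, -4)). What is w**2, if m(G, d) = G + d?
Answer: 17424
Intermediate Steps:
w = 132 (w = 12*(15 + (0 - 4)) = 12*(15 - 4) = 12*11 = 132)
w**2 = 132**2 = 17424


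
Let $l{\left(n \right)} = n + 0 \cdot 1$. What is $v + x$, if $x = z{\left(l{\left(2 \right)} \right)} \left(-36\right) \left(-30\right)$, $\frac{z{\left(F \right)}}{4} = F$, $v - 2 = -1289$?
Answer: $7353$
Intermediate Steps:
$v = -1287$ ($v = 2 - 1289 = -1287$)
$l{\left(n \right)} = n$ ($l{\left(n \right)} = n + 0 = n$)
$z{\left(F \right)} = 4 F$
$x = 8640$ ($x = 4 \cdot 2 \left(-36\right) \left(-30\right) = 8 \left(-36\right) \left(-30\right) = \left(-288\right) \left(-30\right) = 8640$)
$v + x = -1287 + 8640 = 7353$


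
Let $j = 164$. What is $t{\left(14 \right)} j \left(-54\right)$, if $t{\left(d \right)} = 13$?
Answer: $-115128$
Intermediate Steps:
$t{\left(14 \right)} j \left(-54\right) = 13 \cdot 164 \left(-54\right) = 2132 \left(-54\right) = -115128$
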